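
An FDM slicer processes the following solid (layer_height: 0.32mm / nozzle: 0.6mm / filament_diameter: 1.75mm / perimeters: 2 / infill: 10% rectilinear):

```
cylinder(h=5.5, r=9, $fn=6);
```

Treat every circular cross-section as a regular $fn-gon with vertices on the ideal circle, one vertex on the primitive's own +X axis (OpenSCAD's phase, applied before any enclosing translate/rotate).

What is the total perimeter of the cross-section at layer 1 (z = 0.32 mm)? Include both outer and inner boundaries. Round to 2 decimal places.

At z = 0.32 mm: the r=9 cylinder gives a regular 6-gon of circumradius 9 (constant along its height) (perimeter = 2·6·9.000·sin(180°/6) = 54.00 mm). Overall, the cross-section is a single solid region. Total boundary length (outer) = 54.00 mm.

54.00 mm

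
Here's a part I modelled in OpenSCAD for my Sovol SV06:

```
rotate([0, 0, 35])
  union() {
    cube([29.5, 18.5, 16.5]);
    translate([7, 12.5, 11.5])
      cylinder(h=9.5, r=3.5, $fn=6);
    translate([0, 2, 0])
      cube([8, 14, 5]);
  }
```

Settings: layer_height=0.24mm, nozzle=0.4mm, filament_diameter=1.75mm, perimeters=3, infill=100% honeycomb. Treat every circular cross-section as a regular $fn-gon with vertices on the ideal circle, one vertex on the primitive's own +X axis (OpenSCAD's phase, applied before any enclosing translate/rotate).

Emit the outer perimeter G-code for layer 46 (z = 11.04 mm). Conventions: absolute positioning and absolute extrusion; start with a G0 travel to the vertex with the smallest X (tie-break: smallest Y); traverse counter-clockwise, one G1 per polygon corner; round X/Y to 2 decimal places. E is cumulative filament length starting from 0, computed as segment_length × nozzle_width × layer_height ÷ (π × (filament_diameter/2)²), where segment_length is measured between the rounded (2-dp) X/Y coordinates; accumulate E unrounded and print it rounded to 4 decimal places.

At z = 11.04 mm: the cube (footprint 29.5×18.5) is included at this height; the cylinder at (7, 12.5) does not reach this height (z outside [11.5, 21]); the cube at (0, 2) is absent (z outside [0, 5]); Taking the union: only the 29.5×18.5 cube is present, so the union is just that shape — 1 connected region; (rotated 35° about Z; rotation is an isometry so areas/perimeters/island counts are preserved). The outline is a single polygon with 4 vertices. Extrusion per mm of travel: 0.4 × 0.24 / (π × 0.875²) = 0.039912. Accumulating E over each segment gives final E = 3.8309.

G0 X-10.61 Y15.15 Z11.04
G1 X0.00 Y0.00 E0.7382
G1 X24.16 Y16.92 E1.9154
G1 X13.55 Y32.07 E2.6536
G1 X-10.61 Y15.15 E3.8309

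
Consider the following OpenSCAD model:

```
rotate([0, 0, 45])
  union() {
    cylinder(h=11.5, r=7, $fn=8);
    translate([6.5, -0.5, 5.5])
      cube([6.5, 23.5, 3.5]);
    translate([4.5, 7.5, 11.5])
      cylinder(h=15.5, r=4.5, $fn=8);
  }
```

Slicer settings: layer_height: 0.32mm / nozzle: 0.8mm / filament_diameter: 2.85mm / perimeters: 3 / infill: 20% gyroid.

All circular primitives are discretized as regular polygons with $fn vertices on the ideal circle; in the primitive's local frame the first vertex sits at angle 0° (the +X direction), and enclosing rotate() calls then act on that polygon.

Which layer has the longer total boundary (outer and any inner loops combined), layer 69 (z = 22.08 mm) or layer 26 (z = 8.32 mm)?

layer 26 (z = 8.32 mm)

Layer 69 (z = 22.08): the cylinder is not intersected at this z (z outside [0, 11.5]); the cube at (6.5, -0.5) does not reach this height (z outside [5.5, 9]); the cylinder at (4.5, 7.5): section is a regular 8-gon, circumradius r=4.5 (perimeter = 2·8·4.500·sin(180°/8) = 27.55 mm); Merging all regions: only the r=4.5 cylinder at (4.5, 7.5) is present, so the union is just that shape — boundary = 27.55 mm; (rotated 45° about Z; rotation is an isometry so areas/perimeters/island counts are preserved). So its perimeter = 27.55 mm. Layer 26 (z = 8.32): the r=7 cylinder contributes a regular 8-gon of circumradius 7 (perimeter = 2·8·7.000·sin(180°/8) = 42.86 mm); the cube at (6.5, -0.5) is present — its section is the full 6.5×23.5 rectangle (perimeter 60.00 mm); the cylinder at (4.5, 7.5) is absent (z outside [11.5, 27]); Taking the union: the regions partially overlap (shared area 0.50 mm²), so the edge portions inside another operand are dropped and the merged outline is re-measured after clipping — boundary = 99.01 mm; (rotated 45° about Z; rotation is an isometry so areas/perimeters/island counts are preserved). So its perimeter = 99.01 mm. Layer 26 is larger (99.01 vs 27.55 mm).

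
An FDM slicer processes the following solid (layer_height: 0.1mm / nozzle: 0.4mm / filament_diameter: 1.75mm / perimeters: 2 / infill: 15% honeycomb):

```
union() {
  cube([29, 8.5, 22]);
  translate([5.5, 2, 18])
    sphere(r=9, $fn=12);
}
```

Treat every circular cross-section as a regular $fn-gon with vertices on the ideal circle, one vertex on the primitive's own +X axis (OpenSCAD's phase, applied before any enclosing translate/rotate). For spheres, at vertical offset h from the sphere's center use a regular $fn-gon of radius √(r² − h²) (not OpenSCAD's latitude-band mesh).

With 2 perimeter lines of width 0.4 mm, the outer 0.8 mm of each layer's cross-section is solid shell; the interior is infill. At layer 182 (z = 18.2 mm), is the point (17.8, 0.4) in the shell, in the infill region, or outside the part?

At z = 18.2 mm: the 29×8.5 cube contributes its full rectangle; the r=9 sphere at (5.5, 2) contributes a regular 12-gon of circumradius √(9²−0.2²) = 8.998; Taking the union: the regions partially overlap (shared area 115.57 mm²), so overlapping operands fuse into one piece — 1 connected region. Overall, the cross-section is a single solid region. The nearest boundary edge runs (29.00, 0.00)→(13.96, 0.00); distance from the point to it = 0.40 mm. The point is inside the cross-section, 0.40 mm from the nearest boundary — within the 0.8 mm shell band (2 × 0.4).

shell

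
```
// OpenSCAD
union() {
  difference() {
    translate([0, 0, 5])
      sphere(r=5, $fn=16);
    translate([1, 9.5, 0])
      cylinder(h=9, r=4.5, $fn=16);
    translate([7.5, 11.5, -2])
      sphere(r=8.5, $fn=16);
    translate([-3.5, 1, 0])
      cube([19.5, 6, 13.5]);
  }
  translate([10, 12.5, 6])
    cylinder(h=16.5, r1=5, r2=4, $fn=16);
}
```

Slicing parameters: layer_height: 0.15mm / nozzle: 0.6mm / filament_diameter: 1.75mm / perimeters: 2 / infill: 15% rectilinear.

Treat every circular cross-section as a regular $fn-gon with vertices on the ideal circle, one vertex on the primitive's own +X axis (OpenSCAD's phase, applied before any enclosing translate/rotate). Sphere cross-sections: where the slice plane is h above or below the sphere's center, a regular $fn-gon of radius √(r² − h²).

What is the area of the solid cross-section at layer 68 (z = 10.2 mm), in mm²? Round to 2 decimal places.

At z = 10.2 mm: the sphere is not intersected at this z (|z−center|=5.200 > r=5); the cylinder at (1, 9.5) is not intersected at this z (z outside [0, 9]); the sphere at (7.5, 11.5) does not reach this height (|z−center|=12.200 > r=8.5); the cube at (-3.5, 1) is present — its section is the full 19.5×6 rectangle (area 117.00 mm²); After the difference (first − rest): the first operand is absent here, so nothing remains; the cone at (10, 12.5): at t=0.255 of its height the radius interpolates to r₁+(r₂−r₁)t = 4.745, giving a regular 16-gon of that circumradius (area = (16/2)·4.745²·sin(360°/16) = 68.94 mm²); Combining (union): only the cone at (10, 12.5) is present, so the union is just that shape — area = 68.94 mm². Overall, the cross-section is a single solid region. Net area = 68.94 mm².

68.94 mm²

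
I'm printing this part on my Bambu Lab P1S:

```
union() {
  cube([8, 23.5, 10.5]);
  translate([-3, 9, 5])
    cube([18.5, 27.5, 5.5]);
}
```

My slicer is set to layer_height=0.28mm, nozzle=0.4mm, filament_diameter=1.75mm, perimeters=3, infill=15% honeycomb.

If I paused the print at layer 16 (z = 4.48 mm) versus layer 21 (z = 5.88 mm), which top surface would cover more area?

layer 21 (z = 5.88 mm)

Layer 16 (z = 4.48): the 8×23.5 cube contributes its full rectangle (area 188.00 mm²); the cube at (-3, 9) does not reach this height (z outside [5, 10.5]); Taking the union: only the 8×23.5 cube is present, so the union is just that shape — area = 188.00 mm². So its area = 188.00 mm². Layer 21 (z = 5.88): the cube (footprint 8×23.5) is included at this height (area 188.00 mm²); the cube at (-3, 9) is present — its section is the full 18.5×27.5 rectangle (area 508.75 mm²); Merging all regions: the regions partially overlap — summed areas 696.75 mm² minus the doubly-counted overlap 116.00 mm² gives 580.75 mm² — area = 580.75 mm². So its area = 580.75 mm². Layer 21 is larger (580.75 vs 188.00 mm²).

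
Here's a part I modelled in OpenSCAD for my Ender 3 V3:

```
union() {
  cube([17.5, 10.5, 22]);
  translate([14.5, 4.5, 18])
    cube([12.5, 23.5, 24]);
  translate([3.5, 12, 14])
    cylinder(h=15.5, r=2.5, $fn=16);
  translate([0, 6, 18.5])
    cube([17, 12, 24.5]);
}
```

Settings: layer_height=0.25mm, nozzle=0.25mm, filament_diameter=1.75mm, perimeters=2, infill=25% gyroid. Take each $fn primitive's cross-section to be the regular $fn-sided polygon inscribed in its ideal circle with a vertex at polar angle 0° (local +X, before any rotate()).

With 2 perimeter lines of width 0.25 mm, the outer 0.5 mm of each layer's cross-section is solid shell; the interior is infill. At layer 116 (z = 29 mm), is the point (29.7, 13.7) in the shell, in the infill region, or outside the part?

outside

At z = 29 mm: the cube is absent (z outside [0, 22]); the cube at (14.5, 4.5) (footprint 12.5×23.5) is included at this height; the cylinder at (3.5, 12): section is a regular 16-gon, circumradius r=2.5; the cube at (0, 6) (footprint 17×12) is included at this height; Taking the union: the regions partially overlap (shared area 49.13 mm²), so overlapping operands fuse into one piece — 1 connected region. Overall, the cross-section is a single solid region. The nearest boundary edge runs (27.00, 28.00)→(27.00, 4.50); distance from the point to it = 2.70 mm. The point is not inside any of the regions above, so it lies outside the cross-section (2.70 mm from the nearest boundary).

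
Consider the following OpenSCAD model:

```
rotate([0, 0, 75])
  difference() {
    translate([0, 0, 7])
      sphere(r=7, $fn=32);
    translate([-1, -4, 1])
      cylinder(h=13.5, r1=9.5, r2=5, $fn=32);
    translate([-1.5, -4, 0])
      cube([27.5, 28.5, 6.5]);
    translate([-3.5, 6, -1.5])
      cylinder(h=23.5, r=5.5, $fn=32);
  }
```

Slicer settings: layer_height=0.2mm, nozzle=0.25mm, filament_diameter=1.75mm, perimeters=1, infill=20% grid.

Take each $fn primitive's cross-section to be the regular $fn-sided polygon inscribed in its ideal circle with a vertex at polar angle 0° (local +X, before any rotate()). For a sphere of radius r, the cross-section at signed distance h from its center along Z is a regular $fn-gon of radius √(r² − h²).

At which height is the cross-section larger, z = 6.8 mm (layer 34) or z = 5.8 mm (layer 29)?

layer 34 (z = 6.8 mm)

Layer 34 (z = 6.8): the sphere: section is a regular 32-gon, circumradius = √(r²−h²) = √(7²−0.2²) = 6.997 (area = (32/2)·6.997²·sin(360°/32) = 152.83 mm²); the cone at (-1, -4): at t=0.430 of its height the radius interpolates to r₁+(r₂−r₁)t = 7.567, giving a regular 32-gon of that circumradius (area = (32/2)·7.567²·sin(360°/32) = 178.72 mm²); the cube at (-1.5, -4) does not reach this height (z outside [0, 6.5]); the r=5.5 cylinder at (-3.5, 6) contributes a regular 32-gon of circumradius 5.5 (area = (32/2)·5.500²·sin(360°/32) = 94.42 mm²); After the difference (first − rest): starting from the r=7 sphere (152.83 mm²), the cone at (-1, -4) partially overlaps it — only the 106.14 mm² overlap (of its 178.72 mm²) is removed, clipping the outline; the r=5.5 cylinder at (-3.5, 6) partially overlaps it — only the 24.99 mm² overlap (of its 94.42 mm²) is removed, clipping the outline — area = 21.70 mm²; (rotated 75° about Z; rotation is an isometry so areas/perimeters/island counts are preserved). So its area = 21.70 mm². Layer 29 (z = 5.8): the sphere: section is a regular 32-gon, circumradius = √(r²−h²) = √(7²−1.2²) = 6.896 (area = (32/2)·6.896²·sin(360°/32) = 148.46 mm²); the cone at (-1, -4): at t=0.356 of its height the radius interpolates to r₁+(r₂−r₁)t = 7.900, giving a regular 32-gon of that circumradius (area = (32/2)·7.900²·sin(360°/32) = 194.81 mm²); the cube at (-1.5, -4) is present — its section is the full 27.5×28.5 rectangle (area 783.75 mm²); the cylinder at (-3.5, 6): section is a regular 32-gon, circumradius r=5.5 (area = (32/2)·5.500²·sin(360°/32) = 94.42 mm²); Subtracting the remaining from the first: starting from the r=7 sphere (148.46 mm²), the cone at (-1, -4) partially overlaps it — only the 109.76 mm² overlap (of its 194.81 mm²) is removed, clipping the outline; the 27.5×28.5 cube at (-1.5, -4) partially overlaps it — only the 27.84 mm² overlap (of its 783.75 mm²) is removed, clipping the outline; the r=5.5 cylinder at (-3.5, 6) partially overlaps it — only the 10.85 mm² overlap (of its 94.42 mm²) is removed, clipping the outline — area = 0.01 mm²; (rotated 75° about Z; rotation is an isometry so areas/perimeters/island counts are preserved). So its area = 0.01 mm². Layer 34 is larger (21.70 vs 0.01 mm²).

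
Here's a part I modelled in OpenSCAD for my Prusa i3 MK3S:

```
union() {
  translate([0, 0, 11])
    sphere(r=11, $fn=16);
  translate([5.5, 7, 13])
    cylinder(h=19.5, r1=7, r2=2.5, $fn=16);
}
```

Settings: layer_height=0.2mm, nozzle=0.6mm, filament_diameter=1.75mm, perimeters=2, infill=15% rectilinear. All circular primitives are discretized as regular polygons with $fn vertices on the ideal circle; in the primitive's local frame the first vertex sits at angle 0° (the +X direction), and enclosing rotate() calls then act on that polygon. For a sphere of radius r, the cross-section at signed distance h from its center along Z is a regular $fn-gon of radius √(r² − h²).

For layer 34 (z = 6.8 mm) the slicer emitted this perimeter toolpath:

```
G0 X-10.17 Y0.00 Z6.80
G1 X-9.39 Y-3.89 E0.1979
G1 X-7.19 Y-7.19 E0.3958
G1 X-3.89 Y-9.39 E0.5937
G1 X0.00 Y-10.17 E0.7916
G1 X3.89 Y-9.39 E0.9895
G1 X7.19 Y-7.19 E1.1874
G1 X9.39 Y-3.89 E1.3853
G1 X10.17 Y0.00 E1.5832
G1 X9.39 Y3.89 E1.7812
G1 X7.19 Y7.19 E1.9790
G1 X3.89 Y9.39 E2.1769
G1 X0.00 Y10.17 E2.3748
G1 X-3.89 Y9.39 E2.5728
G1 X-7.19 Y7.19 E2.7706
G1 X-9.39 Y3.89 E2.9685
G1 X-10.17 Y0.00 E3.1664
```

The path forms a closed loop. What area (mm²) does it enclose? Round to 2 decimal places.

316.43 mm²

Apply the shoelace formula to the sequence of (X, Y) vertices; enclosed area = 316.43 mm².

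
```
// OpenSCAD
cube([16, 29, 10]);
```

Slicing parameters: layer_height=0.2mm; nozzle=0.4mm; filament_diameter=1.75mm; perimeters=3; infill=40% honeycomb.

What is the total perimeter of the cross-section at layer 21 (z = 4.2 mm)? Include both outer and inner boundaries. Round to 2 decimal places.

90.00 mm

At z = 4.2 mm: the cube is present — its section is the full 16×29 rectangle (perimeter 90.00 mm). Overall, the cross-section is a single solid region. Total boundary length (outer) = 90.00 mm.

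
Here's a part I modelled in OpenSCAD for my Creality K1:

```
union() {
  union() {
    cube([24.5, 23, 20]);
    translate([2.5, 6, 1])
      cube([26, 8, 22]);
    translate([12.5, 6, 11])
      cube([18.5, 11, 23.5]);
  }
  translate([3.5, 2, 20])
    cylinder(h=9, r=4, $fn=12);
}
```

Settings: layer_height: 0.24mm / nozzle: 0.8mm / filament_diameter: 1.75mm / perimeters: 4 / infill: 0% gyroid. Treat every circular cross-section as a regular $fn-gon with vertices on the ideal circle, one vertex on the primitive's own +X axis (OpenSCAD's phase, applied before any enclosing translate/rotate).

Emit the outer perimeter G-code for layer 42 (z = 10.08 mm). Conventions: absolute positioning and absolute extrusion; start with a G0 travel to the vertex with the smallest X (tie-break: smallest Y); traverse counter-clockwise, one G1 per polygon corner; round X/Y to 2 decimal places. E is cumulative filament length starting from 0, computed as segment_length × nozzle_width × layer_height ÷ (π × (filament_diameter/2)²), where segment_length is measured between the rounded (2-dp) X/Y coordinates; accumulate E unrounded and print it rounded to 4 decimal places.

G0 X0.00 Y0.00 Z10.08
G1 X24.50 Y0.00 E1.9557
G1 X24.50 Y6.00 E2.4346
G1 X28.50 Y6.00 E2.7539
G1 X28.50 Y14.00 E3.3925
G1 X24.50 Y14.00 E3.7118
G1 X24.50 Y23.00 E4.4302
G1 X0.00 Y23.00 E6.3859
G1 X0.00 Y0.00 E8.2219

At z = 10.08 mm: the cube is present — its section is the full 24.5×23 rectangle; the 26×8 cube at (2.5, 6) contributes its full rectangle; the cube at (12.5, 6) is not intersected at this z (z outside [11, 34.5]); Merging all regions: the regions partially overlap (shared area 176.00 mm²), so overlapping operands fuse into one piece — 1 connected region; the cylinder at (3.5, 2) is not intersected at this z (z outside [20, 29]); Combining (union): only that combined region is present, so the union is just that shape — 1 connected region. The outline is a single polygon with 8 vertices. Extrusion per mm of travel: 0.8 × 0.24 / (π × 0.875²) = 0.079824. Accumulating E over each segment gives final E = 8.2219.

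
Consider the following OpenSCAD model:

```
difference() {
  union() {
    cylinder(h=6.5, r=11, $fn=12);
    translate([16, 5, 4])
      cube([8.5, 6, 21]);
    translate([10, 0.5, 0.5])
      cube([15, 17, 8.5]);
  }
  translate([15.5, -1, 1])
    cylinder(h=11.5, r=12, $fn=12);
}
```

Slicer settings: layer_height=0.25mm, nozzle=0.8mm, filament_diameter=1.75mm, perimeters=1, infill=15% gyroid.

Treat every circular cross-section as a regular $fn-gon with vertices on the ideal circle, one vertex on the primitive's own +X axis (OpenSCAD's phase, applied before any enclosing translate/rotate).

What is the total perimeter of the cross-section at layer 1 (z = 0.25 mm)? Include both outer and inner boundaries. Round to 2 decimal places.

68.33 mm

At z = 0.25 mm: the r=11 cylinder gives a regular 12-gon of circumradius 11 (constant along its height) (perimeter = 2·12·11.000·sin(180°/12) = 68.33 mm); the cube at (16, 5) is absent (z outside [4, 25]); the cube at (10, 0.5) does not reach this height (z outside [0.5, 9]); Merging all regions: only the r=11 cylinder is present, so the union is just that shape — boundary = 68.33 mm; the cylinder at (15.5, -1) is not intersected at this z (z outside [1, 12.5]); After the difference (first − rest): none of the subtracted shapes is present at this height, so the result so far is unchanged — boundary = 68.33 mm. Overall, the cross-section is a single solid region. Total boundary length (outer) = 68.33 mm.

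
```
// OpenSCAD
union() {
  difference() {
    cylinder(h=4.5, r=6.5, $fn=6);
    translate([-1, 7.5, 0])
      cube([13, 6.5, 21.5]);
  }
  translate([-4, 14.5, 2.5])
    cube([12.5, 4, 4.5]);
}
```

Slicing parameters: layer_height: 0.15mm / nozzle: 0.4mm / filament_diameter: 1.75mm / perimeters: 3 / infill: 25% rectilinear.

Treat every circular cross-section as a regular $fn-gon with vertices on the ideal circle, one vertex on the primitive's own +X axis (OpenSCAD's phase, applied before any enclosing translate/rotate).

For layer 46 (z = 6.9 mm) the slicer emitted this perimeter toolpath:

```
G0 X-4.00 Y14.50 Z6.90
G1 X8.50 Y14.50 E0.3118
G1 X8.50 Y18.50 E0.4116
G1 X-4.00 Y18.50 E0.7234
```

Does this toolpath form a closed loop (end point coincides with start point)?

Start point (G0): (-4.00, 14.50). End point (last G1): the path does not return to the start — open.

no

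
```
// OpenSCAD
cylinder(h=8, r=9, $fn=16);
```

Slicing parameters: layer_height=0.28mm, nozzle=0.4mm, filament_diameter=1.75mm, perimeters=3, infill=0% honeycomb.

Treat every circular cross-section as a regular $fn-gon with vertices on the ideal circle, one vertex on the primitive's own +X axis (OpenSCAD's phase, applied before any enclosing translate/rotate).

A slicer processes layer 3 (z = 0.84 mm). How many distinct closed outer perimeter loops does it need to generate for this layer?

At z = 0.84 mm: the r=9 cylinder contributes a regular 16-gon of circumradius 9. The result has 1 disconnected region.

1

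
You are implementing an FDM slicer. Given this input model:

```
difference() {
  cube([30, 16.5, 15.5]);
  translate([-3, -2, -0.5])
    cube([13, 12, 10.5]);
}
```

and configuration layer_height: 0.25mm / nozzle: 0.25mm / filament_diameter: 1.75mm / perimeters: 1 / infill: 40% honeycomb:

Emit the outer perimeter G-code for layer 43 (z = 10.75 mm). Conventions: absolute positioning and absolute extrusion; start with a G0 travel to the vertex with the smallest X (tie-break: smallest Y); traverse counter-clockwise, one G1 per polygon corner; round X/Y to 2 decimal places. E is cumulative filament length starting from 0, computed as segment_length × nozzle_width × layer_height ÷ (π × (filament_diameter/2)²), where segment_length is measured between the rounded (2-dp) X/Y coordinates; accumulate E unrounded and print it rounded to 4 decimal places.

G0 X0.00 Y0.00 Z10.75
G1 X30.00 Y0.00 E0.7795
G1 X30.00 Y16.50 E1.2083
G1 X0.00 Y16.50 E1.9878
G1 X0.00 Y0.00 E2.4166

At z = 10.75 mm: the 30×16.5 cube contributes its full rectangle; the cube at (-3, -2) is not intersected at this z (z outside [-0.5, 10]); Taking the first minus the rest: none of the subtracted shapes is present at this height, so the 30×16.5 cube is unchanged — 1 connected region. The outline is a single polygon with 4 vertices. Extrusion per mm of travel: 0.25 × 0.25 / (π × 0.875²) = 0.025984. Accumulating E over each segment gives final E = 2.4166.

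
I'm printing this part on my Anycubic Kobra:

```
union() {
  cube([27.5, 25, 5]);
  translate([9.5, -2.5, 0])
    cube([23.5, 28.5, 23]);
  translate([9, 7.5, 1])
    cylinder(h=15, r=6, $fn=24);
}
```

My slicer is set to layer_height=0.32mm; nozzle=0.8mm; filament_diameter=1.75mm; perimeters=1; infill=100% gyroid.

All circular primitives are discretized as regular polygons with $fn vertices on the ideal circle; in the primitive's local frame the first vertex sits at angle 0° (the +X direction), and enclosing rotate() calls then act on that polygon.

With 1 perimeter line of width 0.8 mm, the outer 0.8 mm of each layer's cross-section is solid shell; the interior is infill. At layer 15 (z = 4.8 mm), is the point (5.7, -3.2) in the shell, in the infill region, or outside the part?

At z = 4.8 mm: the 27.5×25 cube contributes its full rectangle; the 23.5×28.5 cube at (9.5, -2.5) contributes its full rectangle; the r=6 cylinder at (9, 7.5) contributes a regular 24-gon of circumradius 6; Taking the union: the regions partially overlap (shared area 561.81 mm²), so overlapping operands fuse into one piece — 1 connected region. Overall, the cross-section is a single solid region. The nearest boundary edge runs (9.50, 0.00)→(0.00, 0.00); distance from the point to it = 3.20 mm. The point is not inside any of the regions above, so it lies outside the cross-section (3.20 mm from the nearest boundary).

outside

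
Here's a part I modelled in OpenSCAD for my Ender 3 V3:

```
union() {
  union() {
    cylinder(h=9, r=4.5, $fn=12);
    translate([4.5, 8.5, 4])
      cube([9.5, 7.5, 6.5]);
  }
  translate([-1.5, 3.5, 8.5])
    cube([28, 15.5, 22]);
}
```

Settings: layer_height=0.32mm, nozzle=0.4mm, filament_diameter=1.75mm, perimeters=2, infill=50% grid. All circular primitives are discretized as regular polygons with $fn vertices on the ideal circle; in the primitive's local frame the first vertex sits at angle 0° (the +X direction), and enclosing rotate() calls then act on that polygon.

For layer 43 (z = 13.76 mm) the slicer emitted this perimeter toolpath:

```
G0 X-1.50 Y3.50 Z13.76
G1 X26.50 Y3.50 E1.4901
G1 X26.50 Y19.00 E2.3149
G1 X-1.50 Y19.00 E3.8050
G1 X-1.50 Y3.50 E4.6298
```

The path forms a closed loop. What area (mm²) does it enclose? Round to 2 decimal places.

434.00 mm²

Apply the shoelace formula to the sequence of (X, Y) vertices; enclosed area = 434.00 mm².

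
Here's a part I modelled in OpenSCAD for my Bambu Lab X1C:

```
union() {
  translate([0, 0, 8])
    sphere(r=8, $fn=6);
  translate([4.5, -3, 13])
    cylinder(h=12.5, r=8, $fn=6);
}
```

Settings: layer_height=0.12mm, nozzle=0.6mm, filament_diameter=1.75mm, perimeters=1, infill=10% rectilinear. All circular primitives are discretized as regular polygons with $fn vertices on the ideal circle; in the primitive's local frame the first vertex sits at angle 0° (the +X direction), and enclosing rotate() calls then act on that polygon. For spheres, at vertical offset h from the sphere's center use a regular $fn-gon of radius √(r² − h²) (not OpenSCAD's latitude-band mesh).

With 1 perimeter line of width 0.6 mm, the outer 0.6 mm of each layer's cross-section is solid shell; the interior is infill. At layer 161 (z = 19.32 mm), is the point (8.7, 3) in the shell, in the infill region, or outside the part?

shell

At z = 19.32 mm: the sphere is absent (|z−center|=11.320 > r=8); the r=8 cylinder at (4.5, -3) contributes a regular 6-gon of circumradius 8; Merging all regions: only the r=8 cylinder at (4.5, -3) is present, so the union is just that shape — 1 connected region. Overall, the cross-section is a single solid region. The nearest boundary edge runs (12.50, -3.00)→(8.50, 3.93); distance from the point to it = 0.29 mm. The point is inside the cross-section, 0.29 mm from the nearest boundary — within the 0.6 mm shell band (1 × 0.6).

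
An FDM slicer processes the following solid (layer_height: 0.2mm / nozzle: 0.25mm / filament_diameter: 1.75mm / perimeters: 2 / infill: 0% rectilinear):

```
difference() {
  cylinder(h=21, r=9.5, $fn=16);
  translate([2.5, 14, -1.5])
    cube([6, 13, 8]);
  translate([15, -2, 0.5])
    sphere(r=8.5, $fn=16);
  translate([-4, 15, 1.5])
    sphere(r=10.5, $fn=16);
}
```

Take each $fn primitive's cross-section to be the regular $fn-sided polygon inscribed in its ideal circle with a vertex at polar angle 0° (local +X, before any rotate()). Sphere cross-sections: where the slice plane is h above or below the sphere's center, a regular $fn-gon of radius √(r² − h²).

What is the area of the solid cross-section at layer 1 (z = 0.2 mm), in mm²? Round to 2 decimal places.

225.70 mm²

At z = 0.2 mm: the r=9.5 cylinder contributes a regular 16-gon of circumradius 9.5 (area = (16/2)·9.500²·sin(360°/16) = 276.30 mm²); the 6×13 cube at (2.5, 14) contributes its full rectangle (area 78.00 mm²); the r=8.5 sphere at (15, -2) contributes a regular 16-gon of circumradius √(8.5²−0.3²) = 8.495 (area = (16/2)·8.495²·sin(360°/16) = 220.92 mm²); the sphere at (-4, 15): section is a regular 16-gon, circumradius = √(r²−h²) = √(10.5²−1.3²) = 10.419 (area = (16/2)·10.419²·sin(360°/16) = 332.35 mm²); Taking the first minus the rest: starting from the r=9.5 cylinder (276.30 mm²), the 6×13 cube at (2.5, 14) misses the remaining region (no effect); the r=8.5 sphere at (15, -2) partially overlaps it — only the 16.51 mm² overlap (of its 220.92 mm²) is removed, clipping the outline; the r=10.5 sphere at (-4, 15) partially overlaps it — only the 34.09 mm² overlap (of its 332.35 mm²) is removed, clipping the outline — area = 225.70 mm². Overall, the cross-section is a single solid region. Net area = 225.70 mm².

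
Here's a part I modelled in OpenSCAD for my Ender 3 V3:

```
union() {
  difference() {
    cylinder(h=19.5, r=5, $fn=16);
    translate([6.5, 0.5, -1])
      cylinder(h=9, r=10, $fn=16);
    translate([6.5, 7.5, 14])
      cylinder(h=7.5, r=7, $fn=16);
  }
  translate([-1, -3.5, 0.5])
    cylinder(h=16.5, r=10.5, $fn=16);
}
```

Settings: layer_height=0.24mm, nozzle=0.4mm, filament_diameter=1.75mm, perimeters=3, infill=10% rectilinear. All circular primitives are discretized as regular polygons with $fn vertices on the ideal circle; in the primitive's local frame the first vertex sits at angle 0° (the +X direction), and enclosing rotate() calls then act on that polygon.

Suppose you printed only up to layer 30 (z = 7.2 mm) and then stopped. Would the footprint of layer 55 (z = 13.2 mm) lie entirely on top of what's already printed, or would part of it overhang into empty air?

Compare the two slices. At z = 7.2: the cylinder: section is a regular 16-gon, circumradius r=5 (area = (16/2)·5.000²·sin(360°/16) = 76.54 mm²); the cylinder at (6.5, 0.5): section is a regular 16-gon, circumradius r=10 (area = (16/2)·10.000²·sin(360°/16) = 306.15 mm²); the cylinder at (6.5, 7.5) does not reach this height (z outside [14, 21.5]); After the difference (first − rest): starting from the r=5 cylinder (76.54 mm²), the r=10 cylinder at (6.5, 0.5) partially overlaps it — only the 66.42 mm² overlap (of its 306.15 mm²) is removed, clipping the outline — area = 10.12 mm²; the r=10.5 cylinder at (-1, -3.5) contributes a regular 16-gon of circumradius 10.5 (area = (16/2)·10.500²·sin(360°/16) = 337.53 mm²); Taking the union: the result so far lies entirely inside the r=10.5 cylinder at (-1, -3.5), so the union is just the r=10.5 cylinder at (-1, -3.5) — area = 337.53 mm². At z = 13.2: the r=5 cylinder gives a regular 16-gon of circumradius 5 (constant along its height) (area = (16/2)·5.000²·sin(360°/16) = 76.54 mm²); the cylinder at (6.5, 0.5) is absent (z outside [-1, 8]); the cylinder at (6.5, 7.5) is not intersected at this z (z outside [14, 21.5]); After the difference (first − rest): none of the subtracted shapes is present at this height, so the r=5 cylinder is unchanged — area = 76.54 mm²; the r=10.5 cylinder at (-1, -3.5) contributes a regular 16-gon of circumradius 10.5 (area = (16/2)·10.500²·sin(360°/16) = 337.53 mm²); Taking the union: that combined region lies entirely inside the r=10.5 cylinder at (-1, -3.5), so the union is just the r=10.5 cylinder at (-1, -3.5) — area = 337.53 mm². Checking containment: the cross-section at z = 13.2 is a subset of the cross-section at z = 7.2.

entirely on top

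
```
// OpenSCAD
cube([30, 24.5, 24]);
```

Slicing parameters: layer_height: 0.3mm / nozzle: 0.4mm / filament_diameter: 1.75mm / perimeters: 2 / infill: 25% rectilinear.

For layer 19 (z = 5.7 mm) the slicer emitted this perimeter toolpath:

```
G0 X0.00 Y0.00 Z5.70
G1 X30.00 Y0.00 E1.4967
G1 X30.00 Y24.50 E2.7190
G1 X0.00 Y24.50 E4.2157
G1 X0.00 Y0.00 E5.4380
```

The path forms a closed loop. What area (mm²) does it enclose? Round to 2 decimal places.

735.00 mm²

Apply the shoelace formula to the sequence of (X, Y) vertices; enclosed area = 735.00 mm².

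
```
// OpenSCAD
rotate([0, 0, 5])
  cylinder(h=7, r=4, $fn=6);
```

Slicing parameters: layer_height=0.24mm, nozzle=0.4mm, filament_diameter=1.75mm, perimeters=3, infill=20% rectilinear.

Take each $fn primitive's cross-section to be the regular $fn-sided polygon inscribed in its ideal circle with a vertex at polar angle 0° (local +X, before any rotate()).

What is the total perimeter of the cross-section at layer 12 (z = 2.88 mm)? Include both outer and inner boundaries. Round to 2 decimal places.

At z = 2.88 mm: the r=4 cylinder gives a regular 6-gon of circumradius 4 (constant along its height) (perimeter = 2·6·4.000·sin(180°/6) = 24.00 mm); (whole slice rotated 5° about Z — lengths, areas and connectivity unchanged). Overall, the cross-section is a single solid region. Total boundary length (outer) = 24.00 mm.

24.00 mm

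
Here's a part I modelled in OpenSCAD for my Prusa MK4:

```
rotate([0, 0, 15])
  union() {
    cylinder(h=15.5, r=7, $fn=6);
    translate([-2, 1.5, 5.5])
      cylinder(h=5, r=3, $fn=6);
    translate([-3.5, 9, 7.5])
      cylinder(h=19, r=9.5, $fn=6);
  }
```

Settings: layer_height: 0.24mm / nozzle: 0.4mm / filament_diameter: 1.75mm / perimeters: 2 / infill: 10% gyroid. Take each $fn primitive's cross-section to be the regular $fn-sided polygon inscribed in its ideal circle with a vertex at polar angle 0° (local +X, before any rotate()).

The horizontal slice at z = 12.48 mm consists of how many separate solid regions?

At z = 12.48 mm: the r=7 cylinder contributes a regular 6-gon of circumradius 7; the cylinder at (-2, 1.5) does not reach this height (z outside [5.5, 10.5]); the r=9.5 cylinder at (-3.5, 9) gives a regular 6-gon of circumradius 9.5 (constant along its height); Taking the union: the regions partially overlap (shared area 41.00 mm²), so overlapping operands fuse into one piece — 1 connected region; (rotated 15° about Z; rotation is an isometry so areas/perimeters/island counts are preserved). The result has 1 disconnected region.

1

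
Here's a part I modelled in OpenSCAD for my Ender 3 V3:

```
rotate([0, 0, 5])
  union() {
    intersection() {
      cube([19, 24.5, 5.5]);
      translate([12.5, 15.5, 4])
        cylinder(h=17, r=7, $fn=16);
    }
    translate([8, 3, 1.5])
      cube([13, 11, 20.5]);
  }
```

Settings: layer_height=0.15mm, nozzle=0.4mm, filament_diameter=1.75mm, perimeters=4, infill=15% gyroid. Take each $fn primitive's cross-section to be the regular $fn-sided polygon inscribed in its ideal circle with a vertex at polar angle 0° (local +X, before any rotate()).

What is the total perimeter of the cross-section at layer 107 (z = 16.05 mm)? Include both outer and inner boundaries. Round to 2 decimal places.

At z = 16.05 mm: the cube does not reach this height (z outside [0, 5.5]); the cylinder at (12.5, 15.5): section is a regular 16-gon, circumradius r=7 (perimeter = 2·16·7.000·sin(180°/16) = 43.70 mm); Keeping only the common overlap: at least one operand is absent at this height, so nothing remains; the cube at (8, 3) is present — its section is the full 13×11 rectangle (perimeter 48.00 mm); Combining (union): only the 13×11 cube at (8, 3) is present, so the union is just that shape — boundary = 48.00 mm; (rotated 5° about Z; rotation is an isometry so areas/perimeters/island counts are preserved). Overall, the cross-section is a single solid region. Total boundary length (outer) = 48.00 mm.

48.00 mm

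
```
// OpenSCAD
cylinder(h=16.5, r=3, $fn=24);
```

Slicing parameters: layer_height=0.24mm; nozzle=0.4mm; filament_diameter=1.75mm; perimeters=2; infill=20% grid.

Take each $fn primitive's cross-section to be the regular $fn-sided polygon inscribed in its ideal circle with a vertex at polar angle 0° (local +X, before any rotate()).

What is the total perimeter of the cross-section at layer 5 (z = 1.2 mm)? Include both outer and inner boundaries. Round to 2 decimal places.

18.80 mm

At z = 1.2 mm: the cylinder: section is a regular 24-gon, circumradius r=3 (perimeter = 2·24·3.000·sin(180°/24) = 18.80 mm). Overall, the cross-section is a single solid region. Total boundary length (outer) = 18.80 mm.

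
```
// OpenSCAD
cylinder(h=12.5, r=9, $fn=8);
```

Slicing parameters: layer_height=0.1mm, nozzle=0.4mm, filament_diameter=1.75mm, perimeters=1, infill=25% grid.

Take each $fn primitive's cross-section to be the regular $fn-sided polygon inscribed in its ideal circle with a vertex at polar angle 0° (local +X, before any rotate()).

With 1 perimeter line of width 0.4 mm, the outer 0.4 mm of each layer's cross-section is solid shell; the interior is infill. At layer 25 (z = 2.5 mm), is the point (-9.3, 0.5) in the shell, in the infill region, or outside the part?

At z = 2.5 mm: the r=9 cylinder gives a regular 8-gon of circumradius 9 (constant along its height). Overall, the cross-section is a single solid region. The nearest boundary edge runs (-6.36, 6.36)→(-9.00, 0.00); distance from the point to it = 0.47 mm. The point is not inside any of the regions above, so it lies outside the cross-section (0.47 mm from the nearest boundary).

outside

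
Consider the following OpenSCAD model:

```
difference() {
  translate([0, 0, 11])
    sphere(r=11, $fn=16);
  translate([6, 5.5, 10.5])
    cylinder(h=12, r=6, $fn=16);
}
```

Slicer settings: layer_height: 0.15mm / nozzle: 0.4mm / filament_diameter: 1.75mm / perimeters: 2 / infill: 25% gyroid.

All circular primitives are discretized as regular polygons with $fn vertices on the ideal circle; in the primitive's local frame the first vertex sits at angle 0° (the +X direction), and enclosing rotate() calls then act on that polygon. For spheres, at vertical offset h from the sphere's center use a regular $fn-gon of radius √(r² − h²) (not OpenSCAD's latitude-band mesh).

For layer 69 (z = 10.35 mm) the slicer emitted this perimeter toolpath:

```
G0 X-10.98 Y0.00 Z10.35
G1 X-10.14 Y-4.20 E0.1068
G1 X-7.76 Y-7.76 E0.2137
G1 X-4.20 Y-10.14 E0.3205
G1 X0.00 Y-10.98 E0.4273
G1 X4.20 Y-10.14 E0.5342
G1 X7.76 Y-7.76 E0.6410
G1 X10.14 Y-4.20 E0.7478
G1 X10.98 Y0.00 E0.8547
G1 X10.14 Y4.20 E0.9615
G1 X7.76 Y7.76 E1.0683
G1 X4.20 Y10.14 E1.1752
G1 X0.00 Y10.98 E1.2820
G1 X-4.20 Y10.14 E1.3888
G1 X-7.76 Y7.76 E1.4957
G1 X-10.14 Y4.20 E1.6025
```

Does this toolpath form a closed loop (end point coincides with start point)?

Start point (G0): (-10.98, 0.00). End point (last G1): the path does not return to the start — open.

no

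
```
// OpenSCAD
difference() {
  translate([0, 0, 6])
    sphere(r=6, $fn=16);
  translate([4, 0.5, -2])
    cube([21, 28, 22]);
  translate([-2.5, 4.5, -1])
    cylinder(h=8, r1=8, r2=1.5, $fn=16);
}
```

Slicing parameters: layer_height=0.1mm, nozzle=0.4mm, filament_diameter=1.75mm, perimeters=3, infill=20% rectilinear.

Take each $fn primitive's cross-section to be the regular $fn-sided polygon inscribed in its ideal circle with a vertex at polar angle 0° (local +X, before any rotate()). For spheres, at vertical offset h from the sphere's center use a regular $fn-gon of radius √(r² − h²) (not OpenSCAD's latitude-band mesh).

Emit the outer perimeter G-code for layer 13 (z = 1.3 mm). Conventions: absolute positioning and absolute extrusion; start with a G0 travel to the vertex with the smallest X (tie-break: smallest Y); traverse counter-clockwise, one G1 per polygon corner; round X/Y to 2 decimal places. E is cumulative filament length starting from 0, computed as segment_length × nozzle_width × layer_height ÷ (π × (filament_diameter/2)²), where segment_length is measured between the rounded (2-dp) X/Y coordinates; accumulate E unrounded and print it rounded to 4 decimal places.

At z = 1.3 mm: the sphere: section is a regular 16-gon, circumradius = √(r²−h²) = √(6²−4.7²) = 3.730; the cube at (4, 0.5) (footprint 21×28) is included at this height; the cone at (-2.5, 4.5): at t=0.287 of its height the radius interpolates to r₁+(r₂−r₁)t = 6.131, giving a regular 16-gon of that circumradius; After the difference (first − rest): starting from the r=6 sphere, the 21×28 cube at (4, 0.5) misses the remaining region (no effect); the cone at (-2.5, 4.5) partially overlaps it — only the 25.04 mm² overlap (of its 115.09 mm²) is removed, clipping the outline — 1 connected region. The outline is a single polygon with 13 vertices. Extrusion per mm of travel: 0.4 × 0.1 / (π × 0.875²) = 0.016630. Accumulating E over each segment gives final E = 0.3368.

G0 X-3.43 Y-1.45 Z1.30
G1 X-2.64 Y-2.64 E0.0238
G1 X-1.43 Y-3.45 E0.0480
G1 X0.00 Y-3.73 E0.0722
G1 X1.43 Y-3.45 E0.0964
G1 X2.64 Y-2.64 E0.1206
G1 X3.45 Y-1.43 E0.1449
G1 X3.73 Y0.00 E0.1691
G1 X3.45 Y1.43 E0.1933
G1 X3.06 Y2.00 E0.2048
G1 X1.84 Y0.16 E0.2415
G1 X-0.15 Y-1.16 E0.2812
G1 X-2.50 Y-1.63 E0.3211
G1 X-3.43 Y-1.45 E0.3368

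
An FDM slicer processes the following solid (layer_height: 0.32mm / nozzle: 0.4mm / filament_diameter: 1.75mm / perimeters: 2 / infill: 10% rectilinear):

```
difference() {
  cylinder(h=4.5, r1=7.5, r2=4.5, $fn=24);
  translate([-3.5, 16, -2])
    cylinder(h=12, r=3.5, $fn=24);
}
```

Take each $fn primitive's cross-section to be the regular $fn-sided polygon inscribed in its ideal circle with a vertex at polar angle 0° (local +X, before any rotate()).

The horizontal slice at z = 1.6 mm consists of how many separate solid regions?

1

At z = 1.6 mm: the cone (r1=7.5→r2=4.5) has section circumradius 6.433 here — a regular 24-gon; the r=3.5 cylinder at (-3.5, 16) gives a regular 24-gon of circumradius 3.5 (constant along its height); Subtracting the remaining from the first: starting from the cone, the r=3.5 cylinder at (-3.5, 16) misses the remaining region (no effect) — 1 connected region. The result has 1 disconnected region.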